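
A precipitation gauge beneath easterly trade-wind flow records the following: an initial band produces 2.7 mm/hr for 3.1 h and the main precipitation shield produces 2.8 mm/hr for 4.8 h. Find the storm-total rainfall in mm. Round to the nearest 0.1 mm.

total ≈ 21.8 mm

Total = Σ Rᵢ Δtᵢ = 2.7 × 3.1 + 2.8 × 4.8
      = 8.37 + 13.44 = 21.8 mm.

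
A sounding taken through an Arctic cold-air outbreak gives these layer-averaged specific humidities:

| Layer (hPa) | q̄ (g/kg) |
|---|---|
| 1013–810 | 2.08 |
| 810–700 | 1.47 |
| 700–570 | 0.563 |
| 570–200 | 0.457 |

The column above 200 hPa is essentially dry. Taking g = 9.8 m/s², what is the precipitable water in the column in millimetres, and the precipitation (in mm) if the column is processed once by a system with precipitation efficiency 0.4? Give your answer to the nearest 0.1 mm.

PW ≈ 8.4 mm; precipitation ≈ 3.4 mm

Precipitable water is the column-integrated vapour mass per unit area: PW = (1/g) Σ q̄ Δp, with q in kg/kg and Δp in Pa (1 kg/m² of water = 1 mm).
Layer 1013–810 hPa: Δp = 203 hPa = 20300 Pa, q̄ = 0.00208 kg/kg → 0.00208 × 20300 / 9.8 = 4.31 mm
Layer 810–700 hPa: Δp = 110 hPa = 11000 Pa, q̄ = 0.00147 kg/kg → 0.00147 × 11000 / 9.8 = 1.65 mm
Layer 700–570 hPa: Δp = 130 hPa = 13000 Pa, q̄ = 0.000563 kg/kg → 0.000563 × 13000 / 9.8 = 0.75 mm
Layer 570–200 hPa: Δp = 370 hPa = 37000 Pa, q̄ = 0.000457 kg/kg → 0.000457 × 37000 / 9.8 = 1.73 mm
PW = 4.31 + 1.65 + 0.75 + 1.73 = 8.44 ≈ 8.4 mm.
Precipitation = ε × PW = 0.4 × 8.4 = 3.4 mm.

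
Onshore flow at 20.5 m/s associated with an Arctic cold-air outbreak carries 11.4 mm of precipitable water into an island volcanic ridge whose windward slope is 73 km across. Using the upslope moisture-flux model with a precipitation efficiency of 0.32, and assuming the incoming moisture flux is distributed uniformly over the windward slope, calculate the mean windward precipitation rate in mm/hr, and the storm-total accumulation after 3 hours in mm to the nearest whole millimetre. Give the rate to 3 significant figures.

Incoming column moisture flux per unit ridge length: F = V × PW = 20.5 × 11.4 = 233.7 mm·m/s.
Spread over the 73 km slope with efficiency ε = 0.32: R = ε·F/W = 0.32 × 233.7 / 73000 m = 1.024e-03 mm/s.
R = 1.024e-03 × 3600 = 3.69 mm/hr.
Over 3 h: total = 3.69 × 3 = 11.07 ≈ 11 mm.

R ≈ 3.69 mm/hr; total ≈ 11 mm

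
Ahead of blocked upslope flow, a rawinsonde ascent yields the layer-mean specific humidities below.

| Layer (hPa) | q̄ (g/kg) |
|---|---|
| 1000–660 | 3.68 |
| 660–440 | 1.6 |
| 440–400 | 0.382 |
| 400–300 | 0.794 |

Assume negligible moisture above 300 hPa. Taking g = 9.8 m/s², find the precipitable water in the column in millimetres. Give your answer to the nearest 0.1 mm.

Precipitable water is the column-integrated vapour mass per unit area: PW = (1/g) Σ q̄ Δp, with q in kg/kg and Δp in Pa (1 kg/m² of water = 1 mm).
Layer 1000–660 hPa: Δp = 340 hPa = 34000 Pa, q̄ = 0.00368 kg/kg → 0.00368 × 34000 / 9.8 = 12.77 mm
Layer 660–440 hPa: Δp = 220 hPa = 22000 Pa, q̄ = 0.0016 kg/kg → 0.0016 × 22000 / 9.8 = 3.59 mm
Layer 440–400 hPa: Δp = 40 hPa = 4000 Pa, q̄ = 0.000382 kg/kg → 0.000382 × 4000 / 9.8 = 0.16 mm
Layer 400–300 hPa: Δp = 100 hPa = 10000 Pa, q̄ = 0.000794 kg/kg → 0.000794 × 10000 / 9.8 = 0.81 mm
PW = 12.77 + 3.59 + 0.16 + 0.81 = 17.33 ≈ 17.3 mm.

PW ≈ 17.3 mm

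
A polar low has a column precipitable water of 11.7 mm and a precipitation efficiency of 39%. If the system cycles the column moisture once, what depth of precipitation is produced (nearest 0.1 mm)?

Precipitation = ε × PW = 0.39 × 11.7 = 4.6 mm.

precipitation ≈ 4.6 mm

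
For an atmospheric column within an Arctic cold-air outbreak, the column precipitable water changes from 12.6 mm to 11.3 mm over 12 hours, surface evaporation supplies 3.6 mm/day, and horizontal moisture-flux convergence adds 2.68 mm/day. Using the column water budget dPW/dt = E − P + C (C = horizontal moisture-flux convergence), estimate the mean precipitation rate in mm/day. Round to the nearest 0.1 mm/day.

dPW/dt = (11.3 − 12.6) mm / (12/24 day) = -2.600 mm/day.
P = E + C − dPW/dt = 3.6 + (2.68) − (-2.600) = 8.9 mm/day.

P ≈ 8.9 mm/day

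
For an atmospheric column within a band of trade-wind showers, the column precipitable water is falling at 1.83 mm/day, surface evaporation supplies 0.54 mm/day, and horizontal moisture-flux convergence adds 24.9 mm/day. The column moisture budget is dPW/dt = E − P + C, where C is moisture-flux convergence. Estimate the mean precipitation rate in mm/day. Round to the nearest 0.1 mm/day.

dPW/dt = -1.83 mm/day.
P = E + C − dPW/dt = 0.54 + (24.9) − (-1.83) = 27.3 mm/day.

P ≈ 27.3 mm/day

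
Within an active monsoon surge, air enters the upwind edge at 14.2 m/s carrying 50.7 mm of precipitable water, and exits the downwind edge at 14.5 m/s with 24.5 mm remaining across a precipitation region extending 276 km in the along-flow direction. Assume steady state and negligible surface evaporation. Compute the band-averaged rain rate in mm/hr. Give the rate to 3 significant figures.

Column moisture flux per unit crosswind length is F = V × PW.
Inflow: F_in = 14.2 × 50.7 = 719.94 mm·m/s
Outflow: F_out = 14.5 × 24.5 = 355.25 mm·m/s
Steady-state rate R = (F_in − F_out)/L = (719.94 − 355.25) / 276000 m = 1.321e-03 mm/s.
R = 1.321e-03 × 3600 = 4.76 mm/hr.

R ≈ 4.76 mm/hr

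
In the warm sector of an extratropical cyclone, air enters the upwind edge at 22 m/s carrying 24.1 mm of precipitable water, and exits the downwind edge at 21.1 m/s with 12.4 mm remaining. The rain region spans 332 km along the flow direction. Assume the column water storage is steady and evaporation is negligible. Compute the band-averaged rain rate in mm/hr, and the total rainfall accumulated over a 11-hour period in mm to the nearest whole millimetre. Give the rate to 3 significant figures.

Column moisture flux per unit crosswind length is F = V × PW.
Inflow: F_in = 22 × 24.1 = 530.2 mm·m/s
Outflow: F_out = 21.1 × 12.4 = 261.64 mm·m/s
Steady-state rate R = (F_in − F_out)/L = (530.2 − 261.64) / 332000 m = 8.089e-04 mm/s.
R = 8.089e-04 × 3600 = 2.91 mm/hr.
Over 11 h: total = 2.91 × 11 = 32.01 ≈ 32 mm.

R ≈ 2.91 mm/hr; total ≈ 32 mm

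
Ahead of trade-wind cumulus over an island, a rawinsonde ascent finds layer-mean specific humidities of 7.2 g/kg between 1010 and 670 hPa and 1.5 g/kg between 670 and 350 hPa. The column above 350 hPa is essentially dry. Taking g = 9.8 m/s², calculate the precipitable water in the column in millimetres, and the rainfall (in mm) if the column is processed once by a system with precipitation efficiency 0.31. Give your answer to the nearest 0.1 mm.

Precipitable water is the column-integrated vapour mass per unit area: PW = (1/g) Σ q̄ Δp, with q in kg/kg and Δp in Pa (1 kg/m² of water = 1 mm).
Layer 1010–670 hPa: Δp = 340 hPa = 34000 Pa, q̄ = 0.0072 kg/kg → 0.0072 × 34000 / 9.8 = 24.98 mm
Layer 670–350 hPa: Δp = 320 hPa = 32000 Pa, q̄ = 0.0015 kg/kg → 0.0015 × 32000 / 9.8 = 4.90 mm
PW = 24.98 + 4.90 = 29.88 ≈ 29.9 mm.
Rainfall = ε × PW = 0.31 × 29.9 = 9.3 mm.

PW ≈ 29.9 mm; rainfall ≈ 9.3 mm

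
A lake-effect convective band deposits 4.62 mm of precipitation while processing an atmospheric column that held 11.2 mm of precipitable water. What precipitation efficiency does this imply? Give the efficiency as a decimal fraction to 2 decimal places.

ε ≈ 0.41

ε = precipitation / PW = 4.62 / 11.2 = 0.41.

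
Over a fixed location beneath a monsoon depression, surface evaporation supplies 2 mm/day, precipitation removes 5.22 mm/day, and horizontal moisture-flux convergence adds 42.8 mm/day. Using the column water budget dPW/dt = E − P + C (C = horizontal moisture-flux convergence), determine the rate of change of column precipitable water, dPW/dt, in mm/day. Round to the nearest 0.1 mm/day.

dPW/dt ≈ 39.6 mm/day

dPW/dt = E − P + C = 2 − 5.22 + (42.8) = 39.6 mm/day.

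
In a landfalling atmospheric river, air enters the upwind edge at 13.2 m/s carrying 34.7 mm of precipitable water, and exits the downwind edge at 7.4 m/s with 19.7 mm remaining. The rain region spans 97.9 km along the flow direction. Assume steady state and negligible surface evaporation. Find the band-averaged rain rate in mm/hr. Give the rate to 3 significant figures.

R ≈ 11.5 mm/hr

Column moisture flux per unit crosswind length is F = V × PW.
Inflow: F_in = 13.2 × 34.7 = 458.04 mm·m/s
Outflow: F_out = 7.4 × 19.7 = 145.78 mm·m/s
Steady-state rate R = (F_in − F_out)/L = (458.04 − 145.78) / 97900 m = 3.190e-03 mm/s.
R = 3.190e-03 × 3600 = 11.5 mm/hr.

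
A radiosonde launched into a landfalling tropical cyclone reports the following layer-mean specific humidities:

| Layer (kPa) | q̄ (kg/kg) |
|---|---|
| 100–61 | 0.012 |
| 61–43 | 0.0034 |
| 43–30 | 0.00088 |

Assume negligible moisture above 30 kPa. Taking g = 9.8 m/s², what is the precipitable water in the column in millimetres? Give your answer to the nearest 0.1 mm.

Precipitable water is the column-integrated vapour mass per unit area: PW = (1/g) Σ q̄ Δp, with q in kg/kg and Δp in Pa (1 kg/m² of water = 1 mm).
Layer 100–61 kPa: Δp = 390 hPa = 39000 Pa, q̄ = 0.012 kg/kg → 0.012 × 39000 / 9.8 = 47.76 mm
Layer 61–43 kPa: Δp = 180 hPa = 18000 Pa, q̄ = 0.0034 kg/kg → 0.0034 × 18000 / 9.8 = 6.24 mm
Layer 43–30 kPa: Δp = 130 hPa = 13000 Pa, q̄ = 0.00088 kg/kg → 0.00088 × 13000 / 9.8 = 1.17 mm
PW = 47.76 + 6.24 + 1.17 = 55.17 ≈ 55.2 mm.

PW ≈ 55.2 mm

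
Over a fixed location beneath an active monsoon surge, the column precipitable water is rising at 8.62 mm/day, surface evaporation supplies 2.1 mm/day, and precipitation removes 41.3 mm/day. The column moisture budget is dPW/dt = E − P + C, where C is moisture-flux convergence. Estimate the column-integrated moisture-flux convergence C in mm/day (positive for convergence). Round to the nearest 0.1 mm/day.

dPW/dt = +8.62 mm/day.
C = dPW/dt − E + P = (+8.62) − 2.1 + 41.3 = 47.8 mm/day.

C ≈ 47.8 mm/day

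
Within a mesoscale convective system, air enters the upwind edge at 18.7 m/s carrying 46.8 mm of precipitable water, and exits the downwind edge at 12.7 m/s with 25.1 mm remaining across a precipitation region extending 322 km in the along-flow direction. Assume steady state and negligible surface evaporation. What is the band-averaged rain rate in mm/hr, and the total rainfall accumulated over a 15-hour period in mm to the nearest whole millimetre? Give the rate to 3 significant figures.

Column moisture flux per unit crosswind length is F = V × PW.
Inflow: F_in = 18.7 × 46.8 = 875.16 mm·m/s
Outflow: F_out = 12.7 × 25.1 = 318.77 mm·m/s
Steady-state rate R = (F_in − F_out)/L = (875.16 − 318.77) / 322000 m = 1.728e-03 mm/s.
R = 1.728e-03 × 3600 = 6.22 mm/hr.
Over 15 h: total = 6.22 × 15 = 93.3 ≈ 93 mm.

R ≈ 6.22 mm/hr; total ≈ 93 mm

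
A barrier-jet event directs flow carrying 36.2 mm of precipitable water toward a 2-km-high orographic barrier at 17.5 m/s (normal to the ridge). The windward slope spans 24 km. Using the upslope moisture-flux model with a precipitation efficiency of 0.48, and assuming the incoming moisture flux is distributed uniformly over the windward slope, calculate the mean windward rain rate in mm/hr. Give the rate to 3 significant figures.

Incoming column moisture flux per unit ridge length: F = V × PW = 17.5 × 36.2 = 633.5 mm·m/s.
Spread over the 24 km slope with efficiency ε = 0.48: R = ε·F/W = 0.48 × 633.5 / 24000 m = 1.267e-02 mm/s.
R = 1.267e-02 × 3600 = 45.6 mm/hr.

R ≈ 45.6 mm/hr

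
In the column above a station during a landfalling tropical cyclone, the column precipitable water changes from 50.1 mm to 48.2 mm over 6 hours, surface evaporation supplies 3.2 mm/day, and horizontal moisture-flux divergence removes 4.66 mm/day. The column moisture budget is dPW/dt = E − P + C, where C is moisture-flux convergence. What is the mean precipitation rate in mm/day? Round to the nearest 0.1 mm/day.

dPW/dt = (48.2 − 50.1) mm / (6/24 day) = -7.600 mm/day.
P = E + C − dPW/dt = 3.2 + (-4.66) − (-7.600) = 6.1 mm/day.

P ≈ 6.1 mm/day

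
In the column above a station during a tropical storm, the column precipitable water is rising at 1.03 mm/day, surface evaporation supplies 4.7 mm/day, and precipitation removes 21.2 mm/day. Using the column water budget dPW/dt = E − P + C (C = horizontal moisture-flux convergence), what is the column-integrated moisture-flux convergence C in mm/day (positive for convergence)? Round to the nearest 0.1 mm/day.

C ≈ 17.5 mm/day

dPW/dt = +1.03 mm/day.
C = dPW/dt − E + P = (+1.03) − 4.7 + 21.2 = 17.5 mm/day.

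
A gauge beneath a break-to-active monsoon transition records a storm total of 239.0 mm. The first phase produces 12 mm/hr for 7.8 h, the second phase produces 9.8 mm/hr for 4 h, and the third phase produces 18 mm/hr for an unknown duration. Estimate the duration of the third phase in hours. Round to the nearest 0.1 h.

duration ≈ 5.9 h

Known phases: 12 × 7.8 + 9.8 × 4 = 93.6 + 39.2 = 132.8 mm.
Remaining depth = 239.0 − 132.8 = 106.2 mm.
Duration = 106.2 / 18 = 5.9 h.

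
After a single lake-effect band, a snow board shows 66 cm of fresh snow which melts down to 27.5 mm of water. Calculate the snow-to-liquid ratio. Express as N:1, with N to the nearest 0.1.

Ratio = snow depth / SWE = 660 mm / 27.5 mm = 24.0, i.e. 24.0:1.

ratio ≈ 24.0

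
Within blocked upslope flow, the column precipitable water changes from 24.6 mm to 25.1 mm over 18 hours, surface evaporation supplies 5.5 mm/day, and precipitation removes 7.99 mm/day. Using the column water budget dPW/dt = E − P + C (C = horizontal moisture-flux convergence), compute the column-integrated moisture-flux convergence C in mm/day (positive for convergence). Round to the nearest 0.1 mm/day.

C ≈ 3.2 mm/day

dPW/dt = (25.1 − 24.6) mm / (18/24 day) = +0.667 mm/day.
C = dPW/dt − E + P = (+0.667) − 5.5 + 7.99 = 3.2 mm/day.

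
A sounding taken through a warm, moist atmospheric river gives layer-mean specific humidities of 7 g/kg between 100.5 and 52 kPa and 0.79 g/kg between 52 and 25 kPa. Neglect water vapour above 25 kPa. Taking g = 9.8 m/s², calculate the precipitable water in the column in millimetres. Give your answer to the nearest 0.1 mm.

PW ≈ 36.8 mm

Precipitable water is the column-integrated vapour mass per unit area: PW = (1/g) Σ q̄ Δp, with q in kg/kg and Δp in Pa (1 kg/m² of water = 1 mm).
Layer 100.5–52 kPa: Δp = 485 hPa = 48500 Pa, q̄ = 0.007 kg/kg → 0.007 × 48500 / 9.8 = 34.64 mm
Layer 52–25 kPa: Δp = 270 hPa = 27000 Pa, q̄ = 0.00079 kg/kg → 0.00079 × 27000 / 9.8 = 2.18 mm
PW = 34.64 + 2.18 = 36.82 ≈ 36.8 mm.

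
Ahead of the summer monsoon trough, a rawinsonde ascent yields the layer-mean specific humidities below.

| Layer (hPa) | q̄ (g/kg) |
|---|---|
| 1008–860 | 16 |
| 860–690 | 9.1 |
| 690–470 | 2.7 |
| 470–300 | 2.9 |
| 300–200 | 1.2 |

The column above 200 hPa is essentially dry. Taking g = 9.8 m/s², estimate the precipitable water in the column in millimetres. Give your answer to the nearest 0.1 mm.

PW ≈ 52.3 mm

Precipitable water is the column-integrated vapour mass per unit area: PW = (1/g) Σ q̄ Δp, with q in kg/kg and Δp in Pa (1 kg/m² of water = 1 mm).
Layer 1008–860 hPa: Δp = 148 hPa = 14800 Pa, q̄ = 0.016 kg/kg → 0.016 × 14800 / 9.8 = 24.16 mm
Layer 860–690 hPa: Δp = 170 hPa = 17000 Pa, q̄ = 0.0091 kg/kg → 0.0091 × 17000 / 9.8 = 15.79 mm
Layer 690–470 hPa: Δp = 220 hPa = 22000 Pa, q̄ = 0.0027 kg/kg → 0.0027 × 22000 / 9.8 = 6.06 mm
Layer 470–300 hPa: Δp = 170 hPa = 17000 Pa, q̄ = 0.0029 kg/kg → 0.0029 × 17000 / 9.8 = 5.03 mm
Layer 300–200 hPa: Δp = 100 hPa = 10000 Pa, q̄ = 0.0012 kg/kg → 0.0012 × 10000 / 9.8 = 1.22 mm
PW = 24.16 + 15.79 + 6.06 + 5.03 + 1.22 = 52.26 ≈ 52.3 mm.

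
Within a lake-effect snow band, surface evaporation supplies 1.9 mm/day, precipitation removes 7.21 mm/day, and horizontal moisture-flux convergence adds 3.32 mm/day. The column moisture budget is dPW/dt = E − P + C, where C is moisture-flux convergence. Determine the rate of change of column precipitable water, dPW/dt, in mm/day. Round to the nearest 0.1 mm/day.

dPW/dt ≈ -2.0 mm/day

dPW/dt = E − P + C = 1.9 − 7.21 + (3.32) = -2.0 mm/day.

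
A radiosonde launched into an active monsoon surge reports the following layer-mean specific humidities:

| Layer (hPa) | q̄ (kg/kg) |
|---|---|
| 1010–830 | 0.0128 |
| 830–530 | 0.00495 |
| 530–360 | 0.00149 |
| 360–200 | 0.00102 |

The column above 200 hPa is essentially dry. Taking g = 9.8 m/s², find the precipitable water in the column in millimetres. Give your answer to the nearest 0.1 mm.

PW ≈ 42.9 mm

Precipitable water is the column-integrated vapour mass per unit area: PW = (1/g) Σ q̄ Δp, with q in kg/kg and Δp in Pa (1 kg/m² of water = 1 mm).
Layer 1010–830 hPa: Δp = 180 hPa = 18000 Pa, q̄ = 0.0128 kg/kg → 0.0128 × 18000 / 9.8 = 23.51 mm
Layer 830–530 hPa: Δp = 300 hPa = 30000 Pa, q̄ = 0.00495 kg/kg → 0.00495 × 30000 / 9.8 = 15.15 mm
Layer 530–360 hPa: Δp = 170 hPa = 17000 Pa, q̄ = 0.00149 kg/kg → 0.00149 × 17000 / 9.8 = 2.58 mm
Layer 360–200 hPa: Δp = 160 hPa = 16000 Pa, q̄ = 0.00102 kg/kg → 0.00102 × 16000 / 9.8 = 1.67 mm
PW = 23.51 + 15.15 + 2.58 + 1.67 = 42.91 ≈ 42.9 mm.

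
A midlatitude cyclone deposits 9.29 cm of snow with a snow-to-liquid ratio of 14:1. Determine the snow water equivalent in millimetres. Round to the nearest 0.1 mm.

SWE ≈ 6.6 mm

SWE = snow depth / ratio = 9.29 cm / 14 = 0.664 cm = 6.6 mm.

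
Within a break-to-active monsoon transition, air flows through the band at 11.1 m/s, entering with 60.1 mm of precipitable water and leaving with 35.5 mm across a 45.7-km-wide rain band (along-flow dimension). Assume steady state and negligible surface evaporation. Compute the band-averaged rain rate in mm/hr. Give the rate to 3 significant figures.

Column moisture flux per unit crosswind length is F = V × PW.
Inflow: F_in = 11.1 × 60.1 = 667.11 mm·m/s
Outflow: F_out = 11.1 × 35.5 = 394.05 mm·m/s
Steady-state rate R = (F_in − F_out)/L = (667.11 − 394.05) / 45700 m = 5.975e-03 mm/s.
R = 5.975e-03 × 3600 = 21.5 mm/hr.

R ≈ 21.5 mm/hr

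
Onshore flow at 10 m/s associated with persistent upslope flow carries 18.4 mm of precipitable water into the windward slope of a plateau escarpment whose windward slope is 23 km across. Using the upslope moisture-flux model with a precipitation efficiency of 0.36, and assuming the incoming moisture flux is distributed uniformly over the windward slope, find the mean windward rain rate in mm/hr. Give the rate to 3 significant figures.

R ≈ 10.4 mm/hr

Incoming column moisture flux per unit ridge length: F = V × PW = 10 × 18.4 = 184 mm·m/s.
Spread over the 23 km slope with efficiency ε = 0.36: R = ε·F/W = 0.36 × 184 / 23000 m = 2.880e-03 mm/s.
R = 2.880e-03 × 3600 = 10.4 mm/hr.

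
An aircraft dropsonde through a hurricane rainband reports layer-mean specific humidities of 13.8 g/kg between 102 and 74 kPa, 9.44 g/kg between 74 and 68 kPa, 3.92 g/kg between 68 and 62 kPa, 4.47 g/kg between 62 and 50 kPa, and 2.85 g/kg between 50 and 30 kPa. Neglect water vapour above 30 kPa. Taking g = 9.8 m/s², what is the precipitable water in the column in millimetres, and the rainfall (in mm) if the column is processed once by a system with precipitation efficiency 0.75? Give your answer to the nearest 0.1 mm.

Precipitable water is the column-integrated vapour mass per unit area: PW = (1/g) Σ q̄ Δp, with q in kg/kg and Δp in Pa (1 kg/m² of water = 1 mm).
Layer 102–74 kPa: Δp = 280 hPa = 28000 Pa, q̄ = 0.0138 kg/kg → 0.0138 × 28000 / 9.8 = 39.43 mm
Layer 74–68 kPa: Δp = 60 hPa = 6000 Pa, q̄ = 0.00944 kg/kg → 0.00944 × 6000 / 9.8 = 5.78 mm
Layer 68–62 kPa: Δp = 60 hPa = 6000 Pa, q̄ = 0.00392 kg/kg → 0.00392 × 6000 / 9.8 = 2.40 mm
Layer 62–50 kPa: Δp = 120 hPa = 12000 Pa, q̄ = 0.00447 kg/kg → 0.00447 × 12000 / 9.8 = 5.47 mm
Layer 50–30 kPa: Δp = 200 hPa = 20000 Pa, q̄ = 0.00285 kg/kg → 0.00285 × 20000 / 9.8 = 5.82 mm
PW = 39.43 + 5.78 + 2.40 + 5.47 + 5.82 = 58.90 ≈ 58.9 mm.
Rainfall = ε × PW = 0.75 × 58.9 = 44.2 mm.

PW ≈ 58.9 mm; rainfall ≈ 44.2 mm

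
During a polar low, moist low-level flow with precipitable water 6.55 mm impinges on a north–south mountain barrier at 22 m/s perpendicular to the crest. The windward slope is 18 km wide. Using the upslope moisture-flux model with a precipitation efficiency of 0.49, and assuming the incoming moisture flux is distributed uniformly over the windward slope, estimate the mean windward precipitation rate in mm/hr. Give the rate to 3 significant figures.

Incoming column moisture flux per unit ridge length: F = V × PW = 22 × 6.55 = 144.1 mm·m/s.
Spread over the 18 km slope with efficiency ε = 0.49: R = ε·F/W = 0.49 × 144.1 / 18000 m = 3.923e-03 mm/s.
R = 3.923e-03 × 3600 = 14.1 mm/hr.

R ≈ 14.1 mm/hr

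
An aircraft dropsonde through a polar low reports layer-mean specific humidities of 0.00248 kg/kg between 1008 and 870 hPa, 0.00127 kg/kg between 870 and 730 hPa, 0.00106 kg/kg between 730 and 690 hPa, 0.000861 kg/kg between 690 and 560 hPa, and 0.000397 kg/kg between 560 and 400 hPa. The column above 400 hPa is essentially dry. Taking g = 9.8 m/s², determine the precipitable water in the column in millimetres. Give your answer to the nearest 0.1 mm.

Precipitable water is the column-integrated vapour mass per unit area: PW = (1/g) Σ q̄ Δp, with q in kg/kg and Δp in Pa (1 kg/m² of water = 1 mm).
Layer 1008–870 hPa: Δp = 138 hPa = 13800 Pa, q̄ = 0.00248 kg/kg → 0.00248 × 13800 / 9.8 = 3.49 mm
Layer 870–730 hPa: Δp = 140 hPa = 14000 Pa, q̄ = 0.00127 kg/kg → 0.00127 × 14000 / 9.8 = 1.81 mm
Layer 730–690 hPa: Δp = 40 hPa = 4000 Pa, q̄ = 0.00106 kg/kg → 0.00106 × 4000 / 9.8 = 0.43 mm
Layer 690–560 hPa: Δp = 130 hPa = 13000 Pa, q̄ = 0.000861 kg/kg → 0.000861 × 13000 / 9.8 = 1.14 mm
Layer 560–400 hPa: Δp = 160 hPa = 16000 Pa, q̄ = 0.000397 kg/kg → 0.000397 × 16000 / 9.8 = 0.65 mm
PW = 3.49 + 1.81 + 0.43 + 1.14 + 0.65 = 7.52 ≈ 7.5 mm.

PW ≈ 7.5 mm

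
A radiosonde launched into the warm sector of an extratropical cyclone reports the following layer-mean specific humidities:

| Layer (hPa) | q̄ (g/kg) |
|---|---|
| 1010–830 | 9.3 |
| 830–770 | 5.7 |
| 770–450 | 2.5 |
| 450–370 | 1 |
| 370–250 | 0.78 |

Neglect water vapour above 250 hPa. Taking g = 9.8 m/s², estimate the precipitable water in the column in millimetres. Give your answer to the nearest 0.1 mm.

Precipitable water is the column-integrated vapour mass per unit area: PW = (1/g) Σ q̄ Δp, with q in kg/kg and Δp in Pa (1 kg/m² of water = 1 mm).
Layer 1010–830 hPa: Δp = 180 hPa = 18000 Pa, q̄ = 0.0093 kg/kg → 0.0093 × 18000 / 9.8 = 17.08 mm
Layer 830–770 hPa: Δp = 60 hPa = 6000 Pa, q̄ = 0.0057 kg/kg → 0.0057 × 6000 / 9.8 = 3.49 mm
Layer 770–450 hPa: Δp = 320 hPa = 32000 Pa, q̄ = 0.0025 kg/kg → 0.0025 × 32000 / 9.8 = 8.16 mm
Layer 450–370 hPa: Δp = 80 hPa = 8000 Pa, q̄ = 0.001 kg/kg → 0.001 × 8000 / 9.8 = 0.82 mm
Layer 370–250 hPa: Δp = 120 hPa = 12000 Pa, q̄ = 0.00078 kg/kg → 0.00078 × 12000 / 9.8 = 0.96 mm
PW = 17.08 + 3.49 + 8.16 + 0.82 + 0.96 = 30.51 ≈ 30.5 mm.

PW ≈ 30.5 mm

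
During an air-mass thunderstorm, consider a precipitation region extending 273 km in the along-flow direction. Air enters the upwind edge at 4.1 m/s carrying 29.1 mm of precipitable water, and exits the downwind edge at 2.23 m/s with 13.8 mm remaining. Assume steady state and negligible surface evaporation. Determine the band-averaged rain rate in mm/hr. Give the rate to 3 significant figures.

R ≈ 1.17 mm/hr

Column moisture flux per unit crosswind length is F = V × PW.
Inflow: F_in = 4.1 × 29.1 = 119.31 mm·m/s
Outflow: F_out = 2.23 × 13.8 = 30.774 mm·m/s
Steady-state rate R = (F_in − F_out)/L = (119.31 − 30.774) / 273000 m = 3.243e-04 mm/s.
R = 3.243e-04 × 3600 = 1.17 mm/hr.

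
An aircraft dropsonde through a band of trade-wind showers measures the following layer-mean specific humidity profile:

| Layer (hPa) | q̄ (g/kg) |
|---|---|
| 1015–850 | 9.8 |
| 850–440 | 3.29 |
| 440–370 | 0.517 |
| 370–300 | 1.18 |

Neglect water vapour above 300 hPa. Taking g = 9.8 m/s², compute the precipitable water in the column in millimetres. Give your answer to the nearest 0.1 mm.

PW ≈ 31.5 mm

Precipitable water is the column-integrated vapour mass per unit area: PW = (1/g) Σ q̄ Δp, with q in kg/kg and Δp in Pa (1 kg/m² of water = 1 mm).
Layer 1015–850 hPa: Δp = 165 hPa = 16500 Pa, q̄ = 0.0098 kg/kg → 0.0098 × 16500 / 9.8 = 16.50 mm
Layer 850–440 hPa: Δp = 410 hPa = 41000 Pa, q̄ = 0.00329 kg/kg → 0.00329 × 41000 / 9.8 = 13.76 mm
Layer 440–370 hPa: Δp = 70 hPa = 7000 Pa, q̄ = 0.000517 kg/kg → 0.000517 × 7000 / 9.8 = 0.37 mm
Layer 370–300 hPa: Δp = 70 hPa = 7000 Pa, q̄ = 0.00118 kg/kg → 0.00118 × 7000 / 9.8 = 0.84 mm
PW = 16.50 + 13.76 + 0.37 + 0.84 = 31.47 ≈ 31.5 mm.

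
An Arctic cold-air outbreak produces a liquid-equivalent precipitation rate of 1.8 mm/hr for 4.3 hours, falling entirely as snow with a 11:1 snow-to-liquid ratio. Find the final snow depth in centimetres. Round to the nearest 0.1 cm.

Liquid-equivalent depth = 1.8 × 4.3 = 7.74 mm.
Snow depth = 7.74 mm × 11 = 85.14 mm = 8.5 cm.

snow depth ≈ 8.5 cm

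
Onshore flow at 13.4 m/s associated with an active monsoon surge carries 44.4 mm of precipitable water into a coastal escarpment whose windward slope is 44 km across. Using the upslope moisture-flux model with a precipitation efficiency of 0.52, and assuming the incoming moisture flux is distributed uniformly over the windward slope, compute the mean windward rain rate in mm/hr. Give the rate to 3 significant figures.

R ≈ 25.3 mm/hr

Incoming column moisture flux per unit ridge length: F = V × PW = 13.4 × 44.4 = 594.96 mm·m/s.
Spread over the 44 km slope with efficiency ε = 0.52: R = ε·F/W = 0.52 × 594.96 / 44000 m = 7.031e-03 mm/s.
R = 7.031e-03 × 3600 = 25.3 mm/hr.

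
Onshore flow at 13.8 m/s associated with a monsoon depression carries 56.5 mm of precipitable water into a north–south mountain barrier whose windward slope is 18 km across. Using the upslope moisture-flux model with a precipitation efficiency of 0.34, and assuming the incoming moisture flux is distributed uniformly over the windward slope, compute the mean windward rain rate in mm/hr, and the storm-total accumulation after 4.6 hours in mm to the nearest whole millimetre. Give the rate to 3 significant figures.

Incoming column moisture flux per unit ridge length: F = V × PW = 13.8 × 56.5 = 779.7 mm·m/s.
Spread over the 18 km slope with efficiency ε = 0.34: R = ε·F/W = 0.34 × 779.7 / 18000 m = 1.473e-02 mm/s.
R = 1.473e-02 × 3600 = 53.0 mm/hr.
Over 4.6 h: total = 53.0 × 4.6 = 243.8 ≈ 244 mm.

R ≈ 53.0 mm/hr; total ≈ 244 mm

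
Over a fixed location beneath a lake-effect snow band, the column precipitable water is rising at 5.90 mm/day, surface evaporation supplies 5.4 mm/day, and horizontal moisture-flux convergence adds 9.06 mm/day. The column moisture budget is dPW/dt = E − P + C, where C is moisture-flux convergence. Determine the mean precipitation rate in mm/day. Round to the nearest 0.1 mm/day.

P ≈ 8.6 mm/day

dPW/dt = +5.90 mm/day.
P = E + C − dPW/dt = 5.4 + (9.06) − (+5.90) = 8.6 mm/day.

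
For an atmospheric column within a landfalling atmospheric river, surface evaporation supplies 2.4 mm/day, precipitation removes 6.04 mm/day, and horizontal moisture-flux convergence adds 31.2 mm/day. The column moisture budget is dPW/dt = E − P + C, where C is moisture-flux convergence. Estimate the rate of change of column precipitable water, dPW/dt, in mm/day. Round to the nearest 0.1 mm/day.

dPW/dt = E − P + C = 2.4 − 6.04 + (31.2) = 27.6 mm/day.

dPW/dt ≈ 27.6 mm/day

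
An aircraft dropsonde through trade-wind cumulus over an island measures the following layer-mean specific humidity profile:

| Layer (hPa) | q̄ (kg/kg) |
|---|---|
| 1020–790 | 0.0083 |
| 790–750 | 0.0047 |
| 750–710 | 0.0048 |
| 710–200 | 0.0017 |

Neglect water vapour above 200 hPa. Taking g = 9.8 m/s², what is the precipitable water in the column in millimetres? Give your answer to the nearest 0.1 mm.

Precipitable water is the column-integrated vapour mass per unit area: PW = (1/g) Σ q̄ Δp, with q in kg/kg and Δp in Pa (1 kg/m² of water = 1 mm).
Layer 1020–790 hPa: Δp = 230 hPa = 23000 Pa, q̄ = 0.0083 kg/kg → 0.0083 × 23000 / 9.8 = 19.48 mm
Layer 790–750 hPa: Δp = 40 hPa = 4000 Pa, q̄ = 0.0047 kg/kg → 0.0047 × 4000 / 9.8 = 1.92 mm
Layer 750–710 hPa: Δp = 40 hPa = 4000 Pa, q̄ = 0.0048 kg/kg → 0.0048 × 4000 / 9.8 = 1.96 mm
Layer 710–200 hPa: Δp = 510 hPa = 51000 Pa, q̄ = 0.0017 kg/kg → 0.0017 × 51000 / 9.8 = 8.85 mm
PW = 19.48 + 1.92 + 1.96 + 8.85 = 32.21 ≈ 32.2 mm.

PW ≈ 32.2 mm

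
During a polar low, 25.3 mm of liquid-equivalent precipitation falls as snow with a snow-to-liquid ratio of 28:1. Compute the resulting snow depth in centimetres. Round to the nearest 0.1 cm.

snow depth ≈ 70.8 cm

Snow depth = liquid × ratio = 25.3 mm × 28 = 708.4 mm = 70.8 cm.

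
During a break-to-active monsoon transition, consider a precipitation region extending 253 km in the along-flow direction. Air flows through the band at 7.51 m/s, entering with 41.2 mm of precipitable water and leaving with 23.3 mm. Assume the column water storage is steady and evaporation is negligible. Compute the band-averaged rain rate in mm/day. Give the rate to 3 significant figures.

Column moisture flux per unit crosswind length is F = V × PW.
Inflow: F_in = 7.51 × 41.2 = 309.412 mm·m/s
Outflow: F_out = 7.51 × 23.3 = 174.983 mm·m/s
Steady-state rate R = (F_in − F_out)/L = (309.412 − 174.983) / 253000 m = 5.313e-04 mm/s.
R = 5.313e-04 × 3600 × 24 = 45.9 mm/day.

R ≈ 45.9 mm/day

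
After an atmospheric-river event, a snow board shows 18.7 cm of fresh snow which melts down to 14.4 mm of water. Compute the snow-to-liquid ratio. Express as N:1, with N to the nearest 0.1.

ratio ≈ 13.0

Ratio = snow depth / SWE = 187 mm / 14.4 mm = 13.0, i.e. 13.0:1.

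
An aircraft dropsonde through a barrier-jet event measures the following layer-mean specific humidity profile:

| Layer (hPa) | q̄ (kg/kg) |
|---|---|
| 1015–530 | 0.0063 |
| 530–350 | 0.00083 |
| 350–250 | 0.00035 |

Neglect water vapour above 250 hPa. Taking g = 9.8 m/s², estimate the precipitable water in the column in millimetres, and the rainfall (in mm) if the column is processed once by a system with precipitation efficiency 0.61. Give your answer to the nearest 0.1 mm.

PW ≈ 33.1 mm; rainfall ≈ 20.2 mm

Precipitable water is the column-integrated vapour mass per unit area: PW = (1/g) Σ q̄ Δp, with q in kg/kg and Δp in Pa (1 kg/m² of water = 1 mm).
Layer 1015–530 hPa: Δp = 485 hPa = 48500 Pa, q̄ = 0.0063 kg/kg → 0.0063 × 48500 / 9.8 = 31.18 mm
Layer 530–350 hPa: Δp = 180 hPa = 18000 Pa, q̄ = 0.00083 kg/kg → 0.00083 × 18000 / 9.8 = 1.52 mm
Layer 350–250 hPa: Δp = 100 hPa = 10000 Pa, q̄ = 0.00035 kg/kg → 0.00035 × 10000 / 9.8 = 0.36 mm
PW = 31.18 + 1.52 + 0.36 = 33.06 ≈ 33.1 mm.
Rainfall = ε × PW = 0.61 × 33.1 = 20.2 mm.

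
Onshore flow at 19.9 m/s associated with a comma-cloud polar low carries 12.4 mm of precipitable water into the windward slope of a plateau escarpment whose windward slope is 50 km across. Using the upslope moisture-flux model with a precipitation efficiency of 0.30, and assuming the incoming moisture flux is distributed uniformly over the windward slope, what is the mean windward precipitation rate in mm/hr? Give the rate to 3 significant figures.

R ≈ 5.33 mm/hr

Incoming column moisture flux per unit ridge length: F = V × PW = 19.9 × 12.4 = 246.76 mm·m/s.
Spread over the 50 km slope with efficiency ε = 0.30: R = ε·F/W = 0.30 × 246.76 / 50000 m = 1.481e-03 mm/s.
R = 1.481e-03 × 3600 = 5.33 mm/hr.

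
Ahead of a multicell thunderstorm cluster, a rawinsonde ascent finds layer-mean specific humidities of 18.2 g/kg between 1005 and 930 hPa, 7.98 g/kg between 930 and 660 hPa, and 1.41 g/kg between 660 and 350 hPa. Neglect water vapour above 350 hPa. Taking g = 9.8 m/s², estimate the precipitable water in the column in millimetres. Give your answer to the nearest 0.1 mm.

PW ≈ 40.4 mm

Precipitable water is the column-integrated vapour mass per unit area: PW = (1/g) Σ q̄ Δp, with q in kg/kg and Δp in Pa (1 kg/m² of water = 1 mm).
Layer 1005–930 hPa: Δp = 75 hPa = 7500 Pa, q̄ = 0.0182 kg/kg → 0.0182 × 7500 / 9.8 = 13.93 mm
Layer 930–660 hPa: Δp = 270 hPa = 27000 Pa, q̄ = 0.00798 kg/kg → 0.00798 × 27000 / 9.8 = 21.99 mm
Layer 660–350 hPa: Δp = 310 hPa = 31000 Pa, q̄ = 0.00141 kg/kg → 0.00141 × 31000 / 9.8 = 4.46 mm
PW = 13.93 + 21.99 + 4.46 = 40.38 ≈ 40.4 mm.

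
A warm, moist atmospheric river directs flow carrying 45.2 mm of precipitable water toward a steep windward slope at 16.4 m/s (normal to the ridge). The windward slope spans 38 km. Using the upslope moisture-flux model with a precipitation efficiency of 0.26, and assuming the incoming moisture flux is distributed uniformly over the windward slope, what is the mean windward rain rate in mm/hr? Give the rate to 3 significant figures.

Incoming column moisture flux per unit ridge length: F = V × PW = 16.4 × 45.2 = 741.28 mm·m/s.
Spread over the 38 km slope with efficiency ε = 0.26: R = ε·F/W = 0.26 × 741.28 / 38000 m = 5.072e-03 mm/s.
R = 5.072e-03 × 3600 = 18.3 mm/hr.

R ≈ 18.3 mm/hr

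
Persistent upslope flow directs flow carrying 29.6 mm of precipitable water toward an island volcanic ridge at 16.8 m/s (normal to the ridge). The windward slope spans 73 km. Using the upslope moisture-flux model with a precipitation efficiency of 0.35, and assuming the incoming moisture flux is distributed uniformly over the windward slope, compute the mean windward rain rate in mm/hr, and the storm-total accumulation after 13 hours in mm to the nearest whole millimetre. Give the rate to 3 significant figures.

Incoming column moisture flux per unit ridge length: F = V × PW = 16.8 × 29.6 = 497.28 mm·m/s.
Spread over the 73 km slope with efficiency ε = 0.35: R = ε·F/W = 0.35 × 497.28 / 73000 m = 2.384e-03 mm/s.
R = 2.384e-03 × 3600 = 8.58 mm/hr.
Over 13 h: total = 8.58 × 13 = 111.54 ≈ 112 mm.

R ≈ 8.58 mm/hr; total ≈ 112 mm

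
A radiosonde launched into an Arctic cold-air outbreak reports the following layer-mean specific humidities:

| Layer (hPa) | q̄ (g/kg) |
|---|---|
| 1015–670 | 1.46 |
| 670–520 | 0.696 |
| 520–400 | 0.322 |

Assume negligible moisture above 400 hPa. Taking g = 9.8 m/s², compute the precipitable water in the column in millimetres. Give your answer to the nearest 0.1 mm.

PW ≈ 6.6 mm

Precipitable water is the column-integrated vapour mass per unit area: PW = (1/g) Σ q̄ Δp, with q in kg/kg and Δp in Pa (1 kg/m² of water = 1 mm).
Layer 1015–670 hPa: Δp = 345 hPa = 34500 Pa, q̄ = 0.00146 kg/kg → 0.00146 × 34500 / 9.8 = 5.14 mm
Layer 670–520 hPa: Δp = 150 hPa = 15000 Pa, q̄ = 0.000696 kg/kg → 0.000696 × 15000 / 9.8 = 1.07 mm
Layer 520–400 hPa: Δp = 120 hPa = 12000 Pa, q̄ = 0.000322 kg/kg → 0.000322 × 12000 / 9.8 = 0.39 mm
PW = 5.14 + 1.07 + 0.39 = 6.60 ≈ 6.6 mm.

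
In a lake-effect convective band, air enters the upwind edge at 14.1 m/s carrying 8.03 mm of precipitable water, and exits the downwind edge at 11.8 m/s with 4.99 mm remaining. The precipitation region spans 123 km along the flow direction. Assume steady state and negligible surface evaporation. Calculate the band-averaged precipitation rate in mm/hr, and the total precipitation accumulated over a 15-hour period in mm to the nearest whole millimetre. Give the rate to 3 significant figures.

Column moisture flux per unit crosswind length is F = V × PW.
Inflow: F_in = 14.1 × 8.03 = 113.223 mm·m/s
Outflow: F_out = 11.8 × 4.99 = 58.882 mm·m/s
Steady-state rate R = (F_in − F_out)/L = (113.223 − 58.882) / 123000 m = 4.418e-04 mm/s.
R = 4.418e-04 × 3600 = 1.59 mm/hr.
Over 15 h: total = 1.59 × 15 = 23.85 ≈ 24 mm.

R ≈ 1.59 mm/hr; total ≈ 24 mm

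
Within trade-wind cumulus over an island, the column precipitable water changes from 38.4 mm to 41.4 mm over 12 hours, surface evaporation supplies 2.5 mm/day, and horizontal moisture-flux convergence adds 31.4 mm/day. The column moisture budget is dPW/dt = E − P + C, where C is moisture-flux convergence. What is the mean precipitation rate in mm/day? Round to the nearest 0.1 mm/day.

P ≈ 27.9 mm/day

dPW/dt = (41.4 − 38.4) mm / (12/24 day) = +6.000 mm/day.
P = E + C − dPW/dt = 2.5 + (31.4) − (+6.000) = 27.9 mm/day.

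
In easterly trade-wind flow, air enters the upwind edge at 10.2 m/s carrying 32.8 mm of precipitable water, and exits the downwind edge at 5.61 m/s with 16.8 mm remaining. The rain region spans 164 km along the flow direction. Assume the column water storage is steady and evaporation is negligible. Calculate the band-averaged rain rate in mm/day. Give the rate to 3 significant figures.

Column moisture flux per unit crosswind length is F = V × PW.
Inflow: F_in = 10.2 × 32.8 = 334.56 mm·m/s
Outflow: F_out = 5.61 × 16.8 = 94.248 mm·m/s
Steady-state rate R = (F_in − F_out)/L = (334.56 − 94.248) / 164000 m = 1.465e-03 mm/s.
R = 1.465e-03 × 3600 × 24 = 127 mm/day.

R ≈ 127 mm/day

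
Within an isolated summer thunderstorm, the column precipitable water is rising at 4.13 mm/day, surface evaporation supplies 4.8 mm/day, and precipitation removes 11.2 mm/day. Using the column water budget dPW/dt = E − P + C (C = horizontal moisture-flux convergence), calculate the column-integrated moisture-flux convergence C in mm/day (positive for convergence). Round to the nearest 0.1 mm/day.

C ≈ 10.5 mm/day

dPW/dt = +4.13 mm/day.
C = dPW/dt − E + P = (+4.13) − 4.8 + 11.2 = 10.5 mm/day.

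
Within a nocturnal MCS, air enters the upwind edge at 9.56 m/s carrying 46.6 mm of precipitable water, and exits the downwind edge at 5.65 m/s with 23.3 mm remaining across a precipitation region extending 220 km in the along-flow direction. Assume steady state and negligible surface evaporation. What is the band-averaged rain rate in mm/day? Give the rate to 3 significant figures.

R ≈ 123 mm/day

Column moisture flux per unit crosswind length is F = V × PW.
Inflow: F_in = 9.56 × 46.6 = 445.496 mm·m/s
Outflow: F_out = 5.65 × 23.3 = 131.645 mm·m/s
Steady-state rate R = (F_in − F_out)/L = (445.496 − 131.645) / 220000 m = 1.427e-03 mm/s.
R = 1.427e-03 × 3600 × 24 = 123 mm/day.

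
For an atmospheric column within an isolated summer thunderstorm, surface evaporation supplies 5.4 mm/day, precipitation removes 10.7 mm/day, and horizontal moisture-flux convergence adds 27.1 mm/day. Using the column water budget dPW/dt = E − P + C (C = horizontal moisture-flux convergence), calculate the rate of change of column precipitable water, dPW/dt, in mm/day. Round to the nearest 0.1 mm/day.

dPW/dt ≈ 21.8 mm/day

dPW/dt = E − P + C = 5.4 − 10.7 + (27.1) = 21.8 mm/day.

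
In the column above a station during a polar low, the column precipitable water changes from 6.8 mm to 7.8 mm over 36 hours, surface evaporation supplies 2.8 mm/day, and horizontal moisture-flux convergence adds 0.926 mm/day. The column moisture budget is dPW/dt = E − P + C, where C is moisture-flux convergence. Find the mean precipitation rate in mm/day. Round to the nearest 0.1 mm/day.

P ≈ 3.1 mm/day

dPW/dt = (7.8 − 6.8) mm / (36/24 day) = +0.667 mm/day.
P = E + C − dPW/dt = 2.8 + (0.926) − (+0.667) = 3.1 mm/day.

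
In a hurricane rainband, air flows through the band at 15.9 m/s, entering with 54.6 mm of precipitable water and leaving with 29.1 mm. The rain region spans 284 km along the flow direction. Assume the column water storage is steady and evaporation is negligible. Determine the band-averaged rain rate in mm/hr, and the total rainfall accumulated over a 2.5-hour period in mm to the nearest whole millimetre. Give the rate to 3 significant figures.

R ≈ 5.14 mm/hr; total ≈ 13 mm

Column moisture flux per unit crosswind length is F = V × PW.
Inflow: F_in = 15.9 × 54.6 = 868.14 mm·m/s
Outflow: F_out = 15.9 × 29.1 = 462.69 mm·m/s
Steady-state rate R = (F_in − F_out)/L = (868.14 − 462.69) / 284000 m = 1.428e-03 mm/s.
R = 1.428e-03 × 3600 = 5.14 mm/hr.
Over 2.5 h: total = 5.14 × 2.5 = 12.85 ≈ 13 mm.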